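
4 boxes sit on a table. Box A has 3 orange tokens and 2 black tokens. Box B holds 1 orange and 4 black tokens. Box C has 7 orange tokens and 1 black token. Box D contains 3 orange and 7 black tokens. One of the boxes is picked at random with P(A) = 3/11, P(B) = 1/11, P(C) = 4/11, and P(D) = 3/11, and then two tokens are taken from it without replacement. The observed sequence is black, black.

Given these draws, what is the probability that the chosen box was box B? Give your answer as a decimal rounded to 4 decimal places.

0.2609

The likelihood of the observed sequence under each hypothesis: P(data | box A) = (2/5)(1/4) = 1/10; P(data | box B) = (4/5)(3/4) = 3/5; P(data | box C) = (1/8)(0/7) = 0; P(data | box D) = (7/10)(6/9) = 7/15.
Weighting by the prior gives 3/11 · 1/10 = 3/110, 1/11 · 3/5 = 3/55, 4/11 · 0 = 0, 3/11 · 7/15 = 7/55; summing to 23/110.
Hence P(box B | data) = (3/55) / (23/110) = 6/23.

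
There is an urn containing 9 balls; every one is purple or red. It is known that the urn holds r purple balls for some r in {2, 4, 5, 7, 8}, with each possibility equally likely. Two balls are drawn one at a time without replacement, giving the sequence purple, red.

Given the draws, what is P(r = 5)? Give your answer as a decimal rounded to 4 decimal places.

0.2632

For each hypothesis, P(data | H) works out to: P(data | r = 2) = (2/9)(7/8) = 7/36; P(data | r = 4) = (4/9)(5/8) = 5/18; P(data | r = 5) = (5/9)(4/8) = 5/18; P(data | r = 7) = (7/9)(2/8) = 7/36; P(data | r = 8) = (8/9)(1/8) = 1/9.
Multiplying each by its prior: 1/5 · 7/36 = 7/180, 1/5 · 5/18 = 1/18, 1/5 · 5/18 = 1/18, 1/5 · 7/36 = 7/180, 1/5 · 1/9 = 1/45; summing to 19/90.
So P(r = 5 | data) = (1/18) / (19/90) = 5/19.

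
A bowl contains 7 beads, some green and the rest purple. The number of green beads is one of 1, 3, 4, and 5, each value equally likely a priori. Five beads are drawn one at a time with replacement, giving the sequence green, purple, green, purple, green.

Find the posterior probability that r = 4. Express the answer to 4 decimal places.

Under each hypothesis, the probability of the observed sequence is: P(data | r = 1) = (1/7)(6/7)(1/7)(6/7)(1/7) = 0.002142; P(data | r = 3) = (3/7)(4/7)(3/7)(4/7)(3/7) = 0.025704; P(data | r = 4) = (4/7)(3/7)(4/7)(3/7)(4/7) = 0.034271; P(data | r = 5) = (5/7)(2/7)(5/7)(2/7)(5/7) = 0.02975.
The prior-weighted likelihoods are 1/4 · 0.002142 = 0.00053549, 1/4 · 0.025704 = 0.0064259, 1/4 · 0.034271 = 0.0085679, 1/4 · 0.02975 = 0.0074374; with total 0.022967.
Therefore the posterior P(r = 4 | data) = (0.0085679) / (0.022967) = 0.37306.

0.3731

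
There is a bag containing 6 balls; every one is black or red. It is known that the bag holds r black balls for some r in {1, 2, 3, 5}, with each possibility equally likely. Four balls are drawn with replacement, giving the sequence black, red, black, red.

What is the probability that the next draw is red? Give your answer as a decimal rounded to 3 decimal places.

The likelihood of the observed sequence under each hypothesis: P(data | r = 1) = (1/6)(5/6)(1/6)(5/6) = 0.01929; P(data | r = 2) = (2/6)(4/6)(2/6)(4/6) = 0.049383; P(data | r = 3) = (3/6)(3/6)(3/6)(3/6) = 0.0625; P(data | r = 5) = (5/6)(1/6)(5/6)(1/6) = 0.01929.
Multiplying each by its prior: 1/4 · 0.01929 = 0.0048225, 1/4 · 0.049383 = 0.012346, 1/4 · 0.0625 = 0.015625, 1/4 · 0.01929 = 0.0048225; with total 0.037616.
The posterior is then P(r = 1 | data) = 0.12821, P(r = 2 | data) = 0.32821, P(r = 3 | data) = 0.41538, P(r = 5 | data) = 0.12821.
Averaging over the posterior, P(red next | data) = (5/6)(0.12821) + (2/3)(0.32821) + (1/2)(0.41538) + (1/6)(0.12821) = 0.5547.

0.555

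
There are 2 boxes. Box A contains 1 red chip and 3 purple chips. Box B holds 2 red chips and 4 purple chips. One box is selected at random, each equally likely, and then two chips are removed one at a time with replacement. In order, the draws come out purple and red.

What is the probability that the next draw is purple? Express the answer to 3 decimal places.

Under each hypothesis, the probability of the observed sequence is: P(data | box A) = (3/4)(1/4) = 3/16; P(data | box B) = (4/6)(2/6) = 2/9.
The prior-weighted likelihoods are 1/2 · 3/16 = 3/32, 1/2 · 2/9 = 1/9; summing to 59/288.
Normalising, the posterior is P(box A | data) = 27/59, P(box B | data) = 32/59.
Averaging over the posterior, P(purple next | data) = (3/4)(27/59) + (2/3)(32/59) = 499/708.

0.705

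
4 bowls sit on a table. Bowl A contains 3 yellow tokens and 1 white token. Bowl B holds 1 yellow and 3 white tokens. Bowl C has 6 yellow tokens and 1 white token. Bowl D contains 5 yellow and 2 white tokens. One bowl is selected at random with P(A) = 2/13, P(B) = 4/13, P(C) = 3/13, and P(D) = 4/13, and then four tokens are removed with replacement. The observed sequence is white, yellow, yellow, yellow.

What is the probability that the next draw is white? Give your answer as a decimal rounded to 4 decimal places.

Compute the likelihood of the observed sequence for each case: P(data | bowl A) = (1/4)(3/4)(3/4)(3/4) = 0.10547; P(data | bowl B) = (3/4)(1/4)(1/4)(1/4) = 0.011719; P(data | bowl C) = (1/7)(6/7)(6/7)(6/7) = 0.089963; P(data | bowl D) = (2/7)(5/7)(5/7)(5/7) = 0.10412.
Weighting by the prior gives 2/13 · 0.10547 = 0.016226, 4/13 · 0.011719 = 0.0036058, 3/13 · 0.089963 = 0.020761, 4/13 · 0.10412 = 0.032038; summing to 0.07263.
Normalising, the posterior is P(bowl A | data) = 0.22341, P(bowl B | data) = 0.049646, P(bowl C | data) = 0.28584, P(bowl D | data) = 0.44111.
Averaging over the posterior, P(white next | data) = (1/4)(0.22341) + (3/4)(0.049646) + (1/7)(0.28584) + (2/7)(0.44111) = 0.25995.

0.2600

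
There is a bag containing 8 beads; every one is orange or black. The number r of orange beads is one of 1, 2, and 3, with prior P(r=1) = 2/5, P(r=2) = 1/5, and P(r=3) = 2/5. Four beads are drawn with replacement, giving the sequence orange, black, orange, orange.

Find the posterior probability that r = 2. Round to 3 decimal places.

0.145

Under each hypothesis, the probability of the observed sequence is: P(data | r = 1) = (1/8)(7/8)(1/8)(1/8) = 0.001709; P(data | r = 2) = (2/8)(6/8)(2/8)(2/8) = 0.011719; P(data | r = 3) = (3/8)(5/8)(3/8)(3/8) = 0.032959.
The prior-weighted likelihoods are 2/5 · 0.001709 = 0.00068359, 1/5 · 0.011719 = 0.0023437, 2/5 · 0.032959 = 0.013184; these sum to 0.016211.
So P(r = 2 | data) = (0.0023437) / (0.016211) = 0.14458.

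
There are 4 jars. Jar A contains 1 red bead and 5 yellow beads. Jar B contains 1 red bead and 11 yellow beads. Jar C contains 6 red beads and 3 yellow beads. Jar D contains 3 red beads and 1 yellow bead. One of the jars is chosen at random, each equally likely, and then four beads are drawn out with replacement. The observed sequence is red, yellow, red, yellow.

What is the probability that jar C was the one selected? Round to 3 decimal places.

0.450

The likelihood of the observed sequence under each hypothesis: P(data | jar A) = (1/6)(5/6)(1/6)(5/6) = 0.01929; P(data | jar B) = (1/12)(11/12)(1/12)(11/12) = 0.0058353; P(data | jar C) = (6/9)(3/9)(6/9)(3/9) = 0.049383; P(data | jar D) = (3/4)(1/4)(3/4)(1/4) = 0.035156.
Weighting by the prior gives 1/4 · 0.01929 = 0.0048225, 1/4 · 0.0058353 = 0.0014588, 1/4 · 0.049383 = 0.012346, 1/4 · 0.035156 = 0.0087891; with total 0.027416.
By Bayes' rule, P(jar C | data) = (0.012346) / (0.027416) = 0.45031.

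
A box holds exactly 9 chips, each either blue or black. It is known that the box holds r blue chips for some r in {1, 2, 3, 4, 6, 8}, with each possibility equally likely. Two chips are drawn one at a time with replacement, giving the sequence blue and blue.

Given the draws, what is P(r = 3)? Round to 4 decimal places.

0.0692

Under each hypothesis, the probability of the observed sequence is: P(data | r = 1) = (1/9)(1/9) = 1/81; P(data | r = 2) = (2/9)(2/9) = 4/81; P(data | r = 3) = (3/9)(3/9) = 1/9; P(data | r = 4) = (4/9)(4/9) = 16/81; P(data | r = 6) = (6/9)(6/9) = 4/9; P(data | r = 8) = (8/9)(8/9) = 64/81.
Multiplying each by its prior: 1/6 · 1/81 = 1/486, 1/6 · 4/81 = 2/243, 1/6 · 1/9 = 1/54, 1/6 · 16/81 = 8/243, 1/6 · 4/9 = 2/27, 1/6 · 64/81 = 32/243; with total 65/243.
So P(r = 3 | data) = (1/54) / (65/243) = 9/130.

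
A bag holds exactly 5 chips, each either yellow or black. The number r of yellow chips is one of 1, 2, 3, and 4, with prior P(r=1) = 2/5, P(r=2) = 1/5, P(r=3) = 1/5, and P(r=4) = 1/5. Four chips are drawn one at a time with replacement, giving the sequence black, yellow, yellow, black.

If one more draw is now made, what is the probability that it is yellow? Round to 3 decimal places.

For each hypothesis, P(data | H) works out to: P(data | r = 1) = (4/5)(1/5)(1/5)(4/5) = 0.0256; P(data | r = 2) = (3/5)(2/5)(2/5)(3/5) = 0.0576; P(data | r = 3) = (2/5)(3/5)(3/5)(2/5) = 0.0576; P(data | r = 4) = (1/5)(4/5)(4/5)(1/5) = 0.0256.
The prior-weighted likelihoods are 2/5 · 0.0256 = 0.01024, 1/5 · 0.0576 = 0.01152, 1/5 · 0.0576 = 0.01152, 1/5 · 0.0256 = 0.00512; with total 0.0384.
Normalising, the posterior is P(r = 1 | data) = 0.26667, P(r = 2 | data) = 0.3, P(r = 3 | data) = 0.3, P(r = 4 | data) = 0.13333.
The predictive probability is P(yellow next | data) = (1/5)(0.26667) + (2/5)(0.3) + (3/5)(0.3) + (4/5)(0.13333) = 0.46.

0.460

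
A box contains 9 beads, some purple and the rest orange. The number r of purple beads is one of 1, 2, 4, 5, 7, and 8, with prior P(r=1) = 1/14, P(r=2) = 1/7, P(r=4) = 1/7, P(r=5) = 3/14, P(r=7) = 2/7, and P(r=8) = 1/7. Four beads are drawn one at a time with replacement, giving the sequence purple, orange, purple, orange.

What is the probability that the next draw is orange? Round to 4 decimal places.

For each hypothesis, P(data | H) works out to: P(data | r = 1) = (1/9)(8/9)(1/9)(8/9) = 0.0097546; P(data | r = 2) = (2/9)(7/9)(2/9)(7/9) = 0.029873; P(data | r = 4) = (4/9)(5/9)(4/9)(5/9) = 0.060966; P(data | r = 5) = (5/9)(4/9)(5/9)(4/9) = 0.060966; P(data | r = 7) = (7/9)(2/9)(7/9)(2/9) = 0.029873; P(data | r = 8) = (8/9)(1/9)(8/9)(1/9) = 0.0097546.
The prior-weighted likelihoods are 1/14 · 0.0097546 = 0.00069676, 1/7 · 0.029873 = 0.0042676, 1/7 · 0.060966 = 0.0087095, 3/14 · 0.060966 = 0.013064, 2/7 · 0.029873 = 0.0085353, 1/7 · 0.0097546 = 0.0013935; these sum to 0.036667.
Normalising, the posterior is P(r = 1 | data) = 0.019002, P(r = 2 | data) = 0.11639, P(r = 4 | data) = 0.23753, P(r = 5 | data) = 0.35629, P(r = 7 | data) = 0.23278, P(r = 8 | data) = 0.038005.
The predictive probability is P(orange next | data) = (8/9)(0.019002) + (7/9)(0.11639) + (5/9)(0.23753) + (4/9)(0.35629) + (2/9)(0.23278) + (1/9)(0.038005) = 0.45368.

0.4537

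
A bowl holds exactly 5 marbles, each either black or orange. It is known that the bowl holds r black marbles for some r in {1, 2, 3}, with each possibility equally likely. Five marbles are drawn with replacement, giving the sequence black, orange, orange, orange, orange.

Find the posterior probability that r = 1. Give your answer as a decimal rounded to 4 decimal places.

0.5494

For each hypothesis, P(data | H) works out to: P(data | r = 1) = (1/5)(4/5)(4/5)(4/5)(4/5) = 0.08192; P(data | r = 2) = (2/5)(3/5)(3/5)(3/5)(3/5) = 0.05184; P(data | r = 3) = (3/5)(2/5)(2/5)(2/5)(2/5) = 0.01536.
Multiplying each by its prior: 1/3 · 0.08192 = 0.027307, 1/3 · 0.05184 = 0.01728, 1/3 · 0.01536 = 0.00512; these sum to 0.049707.
By Bayes' rule, P(r = 1 | data) = (0.027307) / (0.049707) = 0.54936.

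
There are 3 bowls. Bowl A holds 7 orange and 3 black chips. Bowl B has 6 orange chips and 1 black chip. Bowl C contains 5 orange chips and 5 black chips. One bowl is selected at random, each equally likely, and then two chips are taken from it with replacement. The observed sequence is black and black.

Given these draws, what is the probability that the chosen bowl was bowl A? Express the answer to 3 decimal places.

0.250

For each hypothesis, P(data | H) works out to: P(data | bowl A) = (3/10)(3/10) = 0.09; P(data | bowl B) = (1/7)(1/7) = 0.020408; P(data | bowl C) = (5/10)(5/10) = 0.25.
The prior-weighted likelihoods are 1/3 · 0.09 = 0.03, 1/3 · 0.020408 = 0.0068027, 1/3 · 0.25 = 0.083333; summing to 0.12014.
Therefore the posterior P(bowl A | data) = (0.03) / (0.12014) = 0.24972.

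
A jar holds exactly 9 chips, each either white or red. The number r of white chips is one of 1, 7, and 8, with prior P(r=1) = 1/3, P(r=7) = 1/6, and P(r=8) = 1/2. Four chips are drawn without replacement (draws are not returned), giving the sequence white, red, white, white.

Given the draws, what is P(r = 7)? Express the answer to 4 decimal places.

For each hypothesis, P(data | H) works out to: P(data | r = 1) = (1/9)(8/8)(0/7) = 0; P(data | r = 7) = (7/9)(2/8)(6/7)(5/6) = 5/36; P(data | r = 8) = (8/9)(1/8)(7/7)(6/6) = 1/9.
Multiplying each by its prior: 1/3 · 0 = 0, 1/6 · 5/36 = 5/216, 1/2 · 1/9 = 1/18; these sum to 17/216.
So P(r = 7 | data) = (5/216) / (17/216) = 5/17.

0.2941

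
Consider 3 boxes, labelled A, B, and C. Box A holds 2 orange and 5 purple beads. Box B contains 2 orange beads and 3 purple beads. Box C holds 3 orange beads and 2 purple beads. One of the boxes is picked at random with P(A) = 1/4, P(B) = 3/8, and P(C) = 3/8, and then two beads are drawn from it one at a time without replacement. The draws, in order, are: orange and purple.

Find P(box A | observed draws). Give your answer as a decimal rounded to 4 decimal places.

0.2092

Compute the likelihood of the observed sequence for each case: P(data | box A) = (2/7)(5/6) = 5/21; P(data | box B) = (2/5)(3/4) = 3/10; P(data | box C) = (3/5)(2/4) = 3/10.
Weighting by the prior gives 1/4 · 5/21 = 5/84, 3/8 · 3/10 = 9/80, 3/8 · 3/10 = 9/80; with total 239/840.
Hence P(box A | data) = (5/84) / (239/840) = 50/239.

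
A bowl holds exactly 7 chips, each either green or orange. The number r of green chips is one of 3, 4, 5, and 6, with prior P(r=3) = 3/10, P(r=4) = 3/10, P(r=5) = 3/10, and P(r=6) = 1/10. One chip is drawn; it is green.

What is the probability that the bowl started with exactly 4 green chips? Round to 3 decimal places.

For each hypothesis, P(data | H) works out to: P(data | r = 3) = (3/7) = 3/7; P(data | r = 4) = (4/7) = 4/7; P(data | r = 5) = (5/7) = 5/7; P(data | r = 6) = (6/7) = 6/7.
Multiplying each by its prior: 3/10 · 3/7 = 9/70, 3/10 · 4/7 = 6/35, 3/10 · 5/7 = 3/14, 1/10 · 6/7 = 3/35; summing to 3/5.
Therefore the posterior P(r = 4 | data) = (6/35) / (3/5) = 2/7.

0.286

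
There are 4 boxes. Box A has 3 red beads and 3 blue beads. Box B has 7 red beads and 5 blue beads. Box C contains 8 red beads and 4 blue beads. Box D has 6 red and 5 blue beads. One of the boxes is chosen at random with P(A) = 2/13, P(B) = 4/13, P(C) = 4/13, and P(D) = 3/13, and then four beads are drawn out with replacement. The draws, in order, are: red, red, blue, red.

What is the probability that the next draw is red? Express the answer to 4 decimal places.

Compute the likelihood of the observed sequence for each case: P(data | box A) = (3/6)(3/6)(3/6)(3/6) = 0.0625; P(data | box B) = (7/12)(7/12)(5/12)(7/12) = 0.082706; P(data | box C) = (8/12)(8/12)(4/12)(8/12) = 0.098765; P(data | box D) = (6/11)(6/11)(5/11)(6/11) = 0.073765.
Weighting by the prior gives 2/13 · 0.0625 = 0.0096154, 4/13 · 0.082706 = 0.025448, 4/13 · 0.098765 = 0.030389, 3/13 · 0.073765 = 0.017023; summing to 0.082476.
Dividing through by the total gives posterior P(box A | data) = 0.11658, P(box B | data) = 0.30855, P(box C | data) = 0.36846, P(box D | data) = 0.2064.
Averaging over the posterior, P(red next | data) = (1/2)(0.11658) + (7/12)(0.30855) + (2/3)(0.36846) + (6/11)(0.2064) = 0.59651.

0.5965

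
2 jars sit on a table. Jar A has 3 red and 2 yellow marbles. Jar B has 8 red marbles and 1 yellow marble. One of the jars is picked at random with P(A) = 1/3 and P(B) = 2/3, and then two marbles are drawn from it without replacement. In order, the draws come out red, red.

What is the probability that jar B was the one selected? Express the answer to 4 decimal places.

Under each hypothesis, the probability of the observed sequence is: P(data | jar A) = (3/5)(2/4) = 3/10; P(data | jar B) = (8/9)(7/8) = 7/9.
The prior-weighted likelihoods are 1/3 · 3/10 = 1/10, 2/3 · 7/9 = 14/27; summing to 167/270.
By Bayes' rule, P(jar B | data) = (14/27) / (167/270) = 140/167.

0.8383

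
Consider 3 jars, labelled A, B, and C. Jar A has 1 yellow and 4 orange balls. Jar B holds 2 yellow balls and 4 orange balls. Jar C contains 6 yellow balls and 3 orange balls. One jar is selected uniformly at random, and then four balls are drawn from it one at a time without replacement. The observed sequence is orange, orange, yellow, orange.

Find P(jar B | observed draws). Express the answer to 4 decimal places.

0.3862

For each hypothesis, P(data | H) works out to: P(data | jar A) = (4/5)(3/4)(1/3)(2/2) = 1/5; P(data | jar B) = (4/6)(3/5)(2/4)(2/3) = 2/15; P(data | jar C) = (3/9)(2/8)(6/7)(1/6) = 1/84.
Weighting by the prior gives 1/3 · 1/5 = 1/15, 1/3 · 2/15 = 2/45, 1/3 · 1/84 = 1/252; these sum to 29/252.
Hence P(jar B | data) = (2/45) / (29/252) = 56/145.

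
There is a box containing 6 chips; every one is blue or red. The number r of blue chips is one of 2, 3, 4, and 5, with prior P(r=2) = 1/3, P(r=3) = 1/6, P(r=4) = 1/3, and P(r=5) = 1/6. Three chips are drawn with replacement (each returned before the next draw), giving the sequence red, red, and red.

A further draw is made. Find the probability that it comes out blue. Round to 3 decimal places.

The likelihood of the observed sequence under each hypothesis: P(data | r = 2) = (4/6)(4/6)(4/6) = 0.2963; P(data | r = 3) = (3/6)(3/6)(3/6) = 0.125; P(data | r = 4) = (2/6)(2/6)(2/6) = 0.037037; P(data | r = 5) = (1/6)(1/6)(1/6) = 0.0046296.
The prior-weighted likelihoods are 1/3 · 0.2963 = 0.098765, 1/6 · 0.125 = 0.020833, 1/3 · 0.037037 = 0.012346, 1/6 · 0.0046296 = 0.0007716; these sum to 0.13272.
The posterior is then P(r = 2 | data) = 0.74419, P(r = 3 | data) = 0.15698, P(r = 4 | data) = 0.093023, P(r = 5 | data) = 0.005814.
Averaging over the posterior, P(blue next | data) = (1/3)(0.74419) + (1/2)(0.15698) + (2/3)(0.093023) + (5/6)(0.005814) = 0.39341.

0.393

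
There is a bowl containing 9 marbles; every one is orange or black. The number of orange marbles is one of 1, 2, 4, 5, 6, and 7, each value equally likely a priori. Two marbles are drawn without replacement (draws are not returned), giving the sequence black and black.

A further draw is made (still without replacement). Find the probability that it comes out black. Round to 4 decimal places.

0.6584

Compute the likelihood of the observed sequence for each case: P(data | r = 1) = (8/9)(7/8) = 7/9; P(data | r = 2) = (7/9)(6/8) = 7/12; P(data | r = 4) = (5/9)(4/8) = 5/18; P(data | r = 5) = (4/9)(3/8) = 1/6; P(data | r = 6) = (3/9)(2/8) = 1/12; P(data | r = 7) = (2/9)(1/8) = 1/36.
Multiplying each by its prior: 1/6 · 7/9 = 7/54, 1/6 · 7/12 = 7/72, 1/6 · 5/18 = 5/108, 1/6 · 1/6 = 1/36, 1/6 · 1/12 = 1/72, 1/6 · 1/36 = 1/216; summing to 23/72.
The posterior is then P(r = 1 | data) = 28/69, P(r = 2 | data) = 7/23, P(r = 4 | data) = 10/69, P(r = 5 | data) = 2/23, P(r = 6 | data) = 1/23, P(r = 7 | data) = 1/69.
The predictive probability is P(black next | data) = (6/7)(28/69) + (5/7)(7/23) + (3/7)(10/69) + (2/7)(2/23) + (1/7)(1/23) + (0)(1/69) = 106/161.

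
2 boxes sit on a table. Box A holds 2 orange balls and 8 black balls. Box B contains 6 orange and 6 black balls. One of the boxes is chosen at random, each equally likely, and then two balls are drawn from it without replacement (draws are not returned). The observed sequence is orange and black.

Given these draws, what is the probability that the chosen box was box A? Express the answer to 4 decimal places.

0.3946

The likelihood of the observed sequence under each hypothesis: P(data | box A) = (2/10)(8/9) = 8/45; P(data | box B) = (6/12)(6/11) = 3/11.
Multiplying each by its prior: 1/2 · 8/45 = 4/45, 1/2 · 3/11 = 3/22; these sum to 223/990.
By Bayes' rule, P(box A | data) = (4/45) / (223/990) = 88/223.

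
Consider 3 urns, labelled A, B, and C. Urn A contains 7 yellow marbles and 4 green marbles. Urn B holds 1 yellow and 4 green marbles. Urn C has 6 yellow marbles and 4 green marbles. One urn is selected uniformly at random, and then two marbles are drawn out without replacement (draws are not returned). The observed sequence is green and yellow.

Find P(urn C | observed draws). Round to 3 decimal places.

0.370

The likelihood of the observed sequence under each hypothesis: P(data | urn A) = (4/11)(7/10) = 14/55; P(data | urn B) = (4/5)(1/4) = 1/5; P(data | urn C) = (4/10)(6/9) = 4/15.
Weighting by the prior gives 1/3 · 14/55 = 14/165, 1/3 · 1/5 = 1/15, 1/3 · 4/15 = 4/45; these sum to 119/495.
By Bayes' rule, P(urn C | data) = (4/45) / (119/495) = 44/119.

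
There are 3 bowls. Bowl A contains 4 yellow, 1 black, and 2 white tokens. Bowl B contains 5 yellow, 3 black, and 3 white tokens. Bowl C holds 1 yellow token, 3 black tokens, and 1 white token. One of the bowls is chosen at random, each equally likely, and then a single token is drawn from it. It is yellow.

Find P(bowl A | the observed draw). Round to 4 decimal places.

Under each hypothesis, the probability of this draw is: P(data | bowl A) = (4/7) = 0.57143; P(data | bowl B) = (5/11) = 0.45455; P(data | bowl C) = (1/5) = 0.2.
Multiplying each by its prior: 1/3 · 0.57143 = 0.19048, 1/3 · 0.45455 = 0.15152, 1/3 · 0.2 = 0.066667; with total 0.40866.
Therefore the posterior P(bowl A | data) = (0.19048) / (0.40866) = 0.4661.

0.4661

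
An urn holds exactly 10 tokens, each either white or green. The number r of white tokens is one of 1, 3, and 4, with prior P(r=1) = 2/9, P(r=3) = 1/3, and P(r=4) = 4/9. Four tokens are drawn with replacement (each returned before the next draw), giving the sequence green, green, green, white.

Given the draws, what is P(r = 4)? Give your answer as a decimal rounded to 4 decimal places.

Under each hypothesis, the probability of the observed sequence is: P(data | r = 1) = (9/10)(9/10)(9/10)(1/10) = 0.0729; P(data | r = 3) = (7/10)(7/10)(7/10)(3/10) = 0.1029; P(data | r = 4) = (6/10)(6/10)(6/10)(4/10) = 0.0864.
Weighting by the prior gives 2/9 · 0.0729 = 0.0162, 1/3 · 0.1029 = 0.0343, 4/9 · 0.0864 = 0.0384; with total 0.0889.
Hence P(r = 4 | data) = (0.0384) / (0.0889) = 0.43195.

0.4319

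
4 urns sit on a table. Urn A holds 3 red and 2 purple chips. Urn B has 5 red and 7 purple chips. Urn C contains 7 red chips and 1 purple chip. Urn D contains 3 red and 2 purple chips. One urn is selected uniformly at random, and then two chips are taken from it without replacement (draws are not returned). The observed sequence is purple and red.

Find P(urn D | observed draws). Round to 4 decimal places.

0.3030

For each hypothesis, P(data | H) works out to: P(data | urn A) = (2/5)(3/4) = 0.3; P(data | urn B) = (7/12)(5/11) = 0.26515; P(data | urn C) = (1/8)(7/7) = 0.125; P(data | urn D) = (2/5)(3/4) = 0.3.
Multiplying each by its prior: 1/4 · 0.3 = 0.075, 1/4 · 0.26515 = 0.066288, 1/4 · 0.125 = 0.03125, 1/4 · 0.3 = 0.075; with total 0.24754.
Therefore the posterior P(urn D | data) = (0.075) / (0.24754) = 0.30298.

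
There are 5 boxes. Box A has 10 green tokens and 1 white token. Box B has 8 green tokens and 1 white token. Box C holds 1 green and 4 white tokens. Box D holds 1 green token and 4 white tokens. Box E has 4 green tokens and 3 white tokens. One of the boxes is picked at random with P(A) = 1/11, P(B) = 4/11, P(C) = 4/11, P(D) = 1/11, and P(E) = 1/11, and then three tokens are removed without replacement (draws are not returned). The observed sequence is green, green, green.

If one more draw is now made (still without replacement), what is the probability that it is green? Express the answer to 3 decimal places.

For each hypothesis, P(data | H) works out to: P(data | box A) = (10/11)(9/10)(8/9) = 0.72727; P(data | box B) = (8/9)(7/8)(6/7) = 0.66667; P(data | box C) = (1/5)(0/4) = 0; P(data | box D) = (1/5)(0/4) = 0; P(data | box E) = (4/7)(3/6)(2/5) = 0.11429.
The prior-weighted likelihoods are 1/11 · 0.72727 = 0.066116, 4/11 · 0.66667 = 0.24242, 4/11 · 0 = 0, 1/11 · 0 = 0, 1/11 · 0.11429 = 0.01039; these sum to 0.31893.
Normalising, the posterior is P(box A | data) = 0.20731, P(box B | data) = 0.76012, P(box C | data) = 0, P(box D | data) = 0, P(box E | data) = 0.032577.
The predictive probability is P(green next | data) = (7/8)(0.20731) + (5/6)(0.76012) + (1/4)(0.032577) = 0.82297.

0.823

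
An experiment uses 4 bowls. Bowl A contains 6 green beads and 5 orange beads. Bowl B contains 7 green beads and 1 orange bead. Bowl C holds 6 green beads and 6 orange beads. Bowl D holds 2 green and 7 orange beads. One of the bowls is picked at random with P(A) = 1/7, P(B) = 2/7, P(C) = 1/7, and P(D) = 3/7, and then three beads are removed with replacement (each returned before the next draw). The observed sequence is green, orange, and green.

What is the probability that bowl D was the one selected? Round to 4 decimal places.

0.2033

Compute the likelihood of the observed sequence for each case: P(data | bowl A) = (6/11)(5/11)(6/11) = 0.13524; P(data | bowl B) = (7/8)(1/8)(7/8) = 0.095703; P(data | bowl C) = (6/12)(6/12)(6/12) = 0.125; P(data | bowl D) = (2/9)(7/9)(2/9) = 0.038409.
Multiplying each by its prior: 1/7 · 0.13524 = 0.01932, 2/7 · 0.095703 = 0.027344, 1/7 · 0.125 = 0.017857, 3/7 · 0.038409 = 0.016461; these sum to 0.080981.
Hence P(bowl D | data) = (0.016461) / (0.080981) = 0.20327.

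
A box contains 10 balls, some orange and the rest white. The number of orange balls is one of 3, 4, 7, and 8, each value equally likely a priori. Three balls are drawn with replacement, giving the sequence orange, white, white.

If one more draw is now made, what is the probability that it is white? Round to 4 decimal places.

Under each hypothesis, the probability of the observed sequence is: P(data | r = 3) = (3/10)(7/10)(7/10) = 0.147; P(data | r = 4) = (4/10)(6/10)(6/10) = 0.144; P(data | r = 7) = (7/10)(3/10)(3/10) = 0.063; P(data | r = 8) = (8/10)(2/10)(2/10) = 0.032.
Multiplying each by its prior: 1/4 · 0.147 = 0.03675, 1/4 · 0.144 = 0.036, 1/4 · 0.063 = 0.01575, 1/4 · 0.032 = 0.008; with total 0.0965.
The posterior is then P(r = 3 | data) = 0.38083, P(r = 4 | data) = 0.37306, P(r = 7 | data) = 0.16321, P(r = 8 | data) = 0.082902.
The predictive probability is P(white next | data) = (7/10)(0.38083) + (3/5)(0.37306) + (3/10)(0.16321) + (1/5)(0.082902) = 0.55596.

0.5560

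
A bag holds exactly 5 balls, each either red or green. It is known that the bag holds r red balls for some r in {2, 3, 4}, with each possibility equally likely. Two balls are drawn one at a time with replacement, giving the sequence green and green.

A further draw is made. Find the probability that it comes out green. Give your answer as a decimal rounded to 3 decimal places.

Compute the likelihood of the observed sequence for each case: P(data | r = 2) = (3/5)(3/5) = 9/25; P(data | r = 3) = (2/5)(2/5) = 4/25; P(data | r = 4) = (1/5)(1/5) = 1/25.
Multiplying each by its prior: 1/3 · 9/25 = 3/25, 1/3 · 4/25 = 4/75, 1/3 · 1/25 = 1/75; summing to 14/75.
Normalising, the posterior is P(r = 2 | data) = 9/14, P(r = 3 | data) = 2/7, P(r = 4 | data) = 1/14.
So P(green next | data) = Σ P(green next | H) P(H | data) = (3/5)(9/14) + (2/5)(2/7) + (1/5)(1/14) = 18/35.

0.514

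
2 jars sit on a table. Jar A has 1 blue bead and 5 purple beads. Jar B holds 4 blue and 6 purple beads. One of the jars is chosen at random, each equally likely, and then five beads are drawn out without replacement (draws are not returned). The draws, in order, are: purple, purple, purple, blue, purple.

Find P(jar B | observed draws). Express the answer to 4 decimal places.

0.2222

Compute the likelihood of the observed sequence for each case: P(data | jar A) = (5/6)(4/5)(3/4)(1/3)(2/2) = 1/6; P(data | jar B) = (6/10)(5/9)(4/8)(4/7)(3/6) = 1/21.
The prior-weighted likelihoods are 1/2 · 1/6 = 1/12, 1/2 · 1/21 = 1/42; summing to 3/28.
By Bayes' rule, P(jar B | data) = (1/42) / (3/28) = 2/9.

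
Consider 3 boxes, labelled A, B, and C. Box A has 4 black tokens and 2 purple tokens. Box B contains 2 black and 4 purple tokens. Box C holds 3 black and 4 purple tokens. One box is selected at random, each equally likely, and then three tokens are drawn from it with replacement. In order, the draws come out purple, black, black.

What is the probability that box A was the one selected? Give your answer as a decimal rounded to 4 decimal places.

Compute the likelihood of the observed sequence for each case: P(data | box A) = (2/6)(4/6)(4/6) = 0.14815; P(data | box B) = (4/6)(2/6)(2/6) = 0.074074; P(data | box C) = (4/7)(3/7)(3/7) = 0.10496.
Weighting by the prior gives 1/3 · 0.14815 = 0.049383, 1/3 · 0.074074 = 0.024691, 1/3 · 0.10496 = 0.034985; these sum to 0.10906.
So P(box A | data) = (0.049383) / (0.10906) = 0.45281.

0.4528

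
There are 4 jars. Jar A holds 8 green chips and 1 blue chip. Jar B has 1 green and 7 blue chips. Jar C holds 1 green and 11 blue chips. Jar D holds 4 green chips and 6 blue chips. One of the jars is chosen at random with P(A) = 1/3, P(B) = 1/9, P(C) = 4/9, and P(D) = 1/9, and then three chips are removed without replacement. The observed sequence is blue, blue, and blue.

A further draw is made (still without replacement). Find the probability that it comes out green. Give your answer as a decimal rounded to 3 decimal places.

Compute the likelihood of the observed sequence for each case: P(data | jar A) = (1/9)(0/8) = 0; P(data | jar B) = (7/8)(6/7)(5/6) = 5/8; P(data | jar C) = (11/12)(10/11)(9/10) = 3/4; P(data | jar D) = (6/10)(5/9)(4/8) = 1/6.
Multiplying each by its prior: 1/3 · 0 = 0, 1/9 · 5/8 = 5/72, 4/9 · 3/4 = 1/3, 1/9 · 1/6 = 1/54; with total 91/216.
Dividing through by the total gives posterior P(jar A | data) = 0, P(jar B | data) = 15/91, P(jar C | data) = 72/91, P(jar D | data) = 4/91.
So P(green next | data) = Σ P(green next | H) P(H | data) = (1/5)(15/91) + (1/9)(72/91) + (4/7)(4/91) = 93/637.

0.146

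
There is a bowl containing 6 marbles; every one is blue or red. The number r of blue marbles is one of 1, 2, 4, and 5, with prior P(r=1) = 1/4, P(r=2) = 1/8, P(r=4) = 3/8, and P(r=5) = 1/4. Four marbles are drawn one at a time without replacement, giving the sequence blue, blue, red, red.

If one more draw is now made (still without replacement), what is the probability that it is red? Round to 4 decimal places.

Compute the likelihood of the observed sequence for each case: P(data | r = 1) = (1/6)(0/5) = 0; P(data | r = 2) = (2/6)(1/5)(4/4)(3/3) = 1/15; P(data | r = 4) = (4/6)(3/5)(2/4)(1/3) = 1/15; P(data | r = 5) = (5/6)(4/5)(1/4)(0/3) = 0.
Weighting by the prior gives 1/4 · 0 = 0, 1/8 · 1/15 = 1/120, 3/8 · 1/15 = 1/40, 1/4 · 0 = 0; these sum to 1/30.
Dividing through by the total gives posterior P(r = 1 | data) = 0, P(r = 2 | data) = 1/4, P(r = 4 | data) = 3/4, P(r = 5 | data) = 0.
The predictive probability is P(red next | data) = (1)(1/4) + (0)(3/4) = 1/4.

0.2500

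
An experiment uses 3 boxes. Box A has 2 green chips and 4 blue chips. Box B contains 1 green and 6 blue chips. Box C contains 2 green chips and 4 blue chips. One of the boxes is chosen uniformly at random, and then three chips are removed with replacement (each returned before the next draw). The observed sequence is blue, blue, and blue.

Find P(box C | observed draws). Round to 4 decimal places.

0.2424

Under each hypothesis, the probability of the observed sequence is: P(data | box A) = (4/6)(4/6)(4/6) = 0.2963; P(data | box B) = (6/7)(6/7)(6/7) = 0.62974; P(data | box C) = (4/6)(4/6)(4/6) = 0.2963.
Weighting by the prior gives 1/3 · 0.2963 = 0.098765, 1/3 · 0.62974 = 0.20991, 1/3 · 0.2963 = 0.098765; with total 0.40744.
Hence P(box C | data) = (0.098765) / (0.40744) = 0.2424.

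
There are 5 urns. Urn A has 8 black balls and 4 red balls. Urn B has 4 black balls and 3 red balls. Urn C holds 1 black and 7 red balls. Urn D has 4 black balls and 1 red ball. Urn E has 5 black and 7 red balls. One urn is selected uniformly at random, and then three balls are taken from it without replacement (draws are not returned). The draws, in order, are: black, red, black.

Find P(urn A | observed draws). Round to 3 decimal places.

Compute the likelihood of the observed sequence for each case: P(data | urn A) = (8/12)(4/11)(7/10) = 0.1697; P(data | urn B) = (4/7)(3/6)(3/5) = 0.17143; P(data | urn C) = (1/8)(7/7)(0/6) = 0; P(data | urn D) = (4/5)(1/4)(3/3) = 0.2; P(data | urn E) = (5/12)(7/11)(4/10) = 0.10606.
The prior-weighted likelihoods are 1/5 · 0.1697 = 0.033939, 1/5 · 0.17143 = 0.034286, 1/5 · 0 = 0, 1/5 · 0.2 = 0.04, 1/5 · 0.10606 = 0.021212; summing to 0.12944.
By Bayes' rule, P(urn A | data) = (0.033939) / (0.12944) = 0.26221.

0.262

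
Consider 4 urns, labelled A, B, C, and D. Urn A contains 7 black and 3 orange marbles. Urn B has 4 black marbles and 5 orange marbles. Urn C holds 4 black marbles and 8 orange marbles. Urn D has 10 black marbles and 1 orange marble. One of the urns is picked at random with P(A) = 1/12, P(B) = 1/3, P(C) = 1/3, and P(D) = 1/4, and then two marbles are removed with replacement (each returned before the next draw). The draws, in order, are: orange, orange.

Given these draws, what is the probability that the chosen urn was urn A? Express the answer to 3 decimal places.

0.029

The likelihood of the observed sequence under each hypothesis: P(data | urn A) = (3/10)(3/10) = 0.09; P(data | urn B) = (5/9)(5/9) = 0.30864; P(data | urn C) = (8/12)(8/12) = 0.44444; P(data | urn D) = (1/11)(1/11) = 0.0082645.
The prior-weighted likelihoods are 1/12 · 0.09 = 0.0075, 1/3 · 0.30864 = 0.10288, 1/3 · 0.44444 = 0.14815, 1/4 · 0.0082645 = 0.0020661; these sum to 0.26059.
Therefore the posterior P(urn A | data) = (0.0075) / (0.26059) = 0.02878.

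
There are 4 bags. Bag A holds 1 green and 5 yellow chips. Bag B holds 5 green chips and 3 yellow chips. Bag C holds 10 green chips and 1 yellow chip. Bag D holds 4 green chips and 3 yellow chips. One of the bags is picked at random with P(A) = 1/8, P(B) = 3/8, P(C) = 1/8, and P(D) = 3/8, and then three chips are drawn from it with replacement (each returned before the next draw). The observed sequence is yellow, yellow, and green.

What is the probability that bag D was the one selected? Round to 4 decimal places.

Compute the likelihood of the observed sequence for each case: P(data | bag A) = (5/6)(5/6)(1/6) = 0.11574; P(data | bag B) = (3/8)(3/8)(5/8) = 0.087891; P(data | bag C) = (1/11)(1/11)(10/11) = 0.0075131; P(data | bag D) = (3/7)(3/7)(4/7) = 0.10496.
The prior-weighted likelihoods are 1/8 · 0.11574 = 0.014468, 3/8 · 0.087891 = 0.032959, 1/8 · 0.0075131 = 0.00093914, 3/8 · 0.10496 = 0.039359; summing to 0.087724.
By Bayes' rule, P(bag D | data) = (0.039359) / (0.087724) = 0.44866.

0.4487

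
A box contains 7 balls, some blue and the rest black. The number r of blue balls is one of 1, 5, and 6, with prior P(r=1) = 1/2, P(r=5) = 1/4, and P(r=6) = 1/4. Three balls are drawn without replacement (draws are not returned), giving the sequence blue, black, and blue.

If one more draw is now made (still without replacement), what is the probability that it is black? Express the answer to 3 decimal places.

0.143

For each hypothesis, P(data | H) works out to: P(data | r = 1) = (1/7)(6/6)(0/5) = 0; P(data | r = 5) = (5/7)(2/6)(4/5) = 4/21; P(data | r = 6) = (6/7)(1/6)(5/5) = 1/7.
Weighting by the prior gives 1/2 · 0 = 0, 1/4 · 4/21 = 1/21, 1/4 · 1/7 = 1/28; these sum to 1/12.
The posterior is then P(r = 1 | data) = 0, P(r = 5 | data) = 4/7, P(r = 6 | data) = 3/7.
The predictive probability is P(black next | data) = (1/4)(4/7) + (0)(3/7) = 1/7.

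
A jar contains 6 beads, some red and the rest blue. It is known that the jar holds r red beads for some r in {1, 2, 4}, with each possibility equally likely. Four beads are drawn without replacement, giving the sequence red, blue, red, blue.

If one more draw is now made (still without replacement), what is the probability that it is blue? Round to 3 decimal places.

Compute the likelihood of the observed sequence for each case: P(data | r = 1) = (1/6)(5/5)(0/4) = 0; P(data | r = 2) = (2/6)(4/5)(1/4)(3/3) = 1/15; P(data | r = 4) = (4/6)(2/5)(3/4)(1/3) = 1/15.
Weighting by the prior gives 1/3 · 0 = 0, 1/3 · 1/15 = 1/45, 1/3 · 1/15 = 1/45; summing to 2/45.
Normalising, the posterior is P(r = 1 | data) = 0, P(r = 2 | data) = 1/2, P(r = 4 | data) = 1/2.
Averaging over the posterior, P(blue next | data) = (1)(1/2) + (0)(1/2) = 1/2.

0.500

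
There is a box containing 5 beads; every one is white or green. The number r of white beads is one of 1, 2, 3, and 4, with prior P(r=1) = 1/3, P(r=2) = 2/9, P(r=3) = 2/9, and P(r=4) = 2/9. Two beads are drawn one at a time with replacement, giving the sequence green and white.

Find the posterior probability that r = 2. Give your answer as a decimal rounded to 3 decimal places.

Compute the likelihood of the observed sequence for each case: P(data | r = 1) = (4/5)(1/5) = 4/25; P(data | r = 2) = (3/5)(2/5) = 6/25; P(data | r = 3) = (2/5)(3/5) = 6/25; P(data | r = 4) = (1/5)(4/5) = 4/25.
Weighting by the prior gives 1/3 · 4/25 = 4/75, 2/9 · 6/25 = 4/75, 2/9 · 6/25 = 4/75, 2/9 · 4/25 = 8/225; these sum to 44/225.
Hence P(r = 2 | data) = (4/75) / (44/225) = 3/11.

0.273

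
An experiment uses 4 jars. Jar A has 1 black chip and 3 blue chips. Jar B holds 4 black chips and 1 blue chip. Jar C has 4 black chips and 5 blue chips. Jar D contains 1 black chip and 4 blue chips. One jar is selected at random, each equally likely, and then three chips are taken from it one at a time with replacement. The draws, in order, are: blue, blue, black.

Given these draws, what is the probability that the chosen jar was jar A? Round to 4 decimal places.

0.3212

The likelihood of the observed sequence under each hypothesis: P(data | jar A) = (3/4)(3/4)(1/4) = 0.14062; P(data | jar B) = (1/5)(1/5)(4/5) = 0.032; P(data | jar C) = (5/9)(5/9)(4/9) = 0.13717; P(data | jar D) = (4/5)(4/5)(1/5) = 0.128.
The prior-weighted likelihoods are 1/4 · 0.14062 = 0.035156, 1/4 · 0.032 = 0.008, 1/4 · 0.13717 = 0.034294, 1/4 · 0.128 = 0.032; these sum to 0.10945.
By Bayes' rule, P(jar A | data) = (0.035156) / (0.10945) = 0.32121.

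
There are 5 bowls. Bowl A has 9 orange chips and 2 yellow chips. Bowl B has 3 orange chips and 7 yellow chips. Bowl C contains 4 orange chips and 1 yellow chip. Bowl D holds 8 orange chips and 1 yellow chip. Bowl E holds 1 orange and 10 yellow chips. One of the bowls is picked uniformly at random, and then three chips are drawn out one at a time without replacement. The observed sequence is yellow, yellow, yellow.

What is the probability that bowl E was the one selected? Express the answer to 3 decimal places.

For each hypothesis, P(data | H) works out to: P(data | bowl A) = (2/11)(1/10)(0/9) = 0; P(data | bowl B) = (7/10)(6/9)(5/8) = 0.29167; P(data | bowl C) = (1/5)(0/4) = 0; P(data | bowl D) = (1/9)(0/8) = 0; P(data | bowl E) = (10/11)(9/10)(8/9) = 0.72727.
Weighting by the prior gives 1/5 · 0 = 0, 1/5 · 0.29167 = 0.058333, 1/5 · 0 = 0, 1/5 · 0 = 0, 1/5 · 0.72727 = 0.14545; with total 0.20379.
Therefore the posterior P(bowl E | data) = (0.14545) / (0.20379) = 0.71375.

0.714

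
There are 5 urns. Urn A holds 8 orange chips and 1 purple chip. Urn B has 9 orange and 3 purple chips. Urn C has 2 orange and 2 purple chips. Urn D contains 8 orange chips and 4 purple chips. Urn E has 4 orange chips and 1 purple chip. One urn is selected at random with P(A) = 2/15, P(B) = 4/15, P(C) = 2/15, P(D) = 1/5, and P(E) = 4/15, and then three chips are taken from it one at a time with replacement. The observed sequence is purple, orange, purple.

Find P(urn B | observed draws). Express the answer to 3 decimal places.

Under each hypothesis, the probability of the observed sequence is: P(data | urn A) = (1/9)(8/9)(1/9) = 0.010974; P(data | urn B) = (3/12)(9/12)(3/12) = 0.046875; P(data | urn C) = (2/4)(2/4)(2/4) = 0.125; P(data | urn D) = (4/12)(8/12)(4/12) = 0.074074; P(data | urn E) = (1/5)(4/5)(1/5) = 0.032.
The prior-weighted likelihoods are 2/15 · 0.010974 = 0.0014632, 4/15 · 0.046875 = 0.0125, 2/15 · 0.125 = 0.016667, 1/5 · 0.074074 = 0.014815, 4/15 · 0.032 = 0.0085333; summing to 0.053978.
By Bayes' rule, P(urn B | data) = (0.0125) / (0.053978) = 0.23158.

0.232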